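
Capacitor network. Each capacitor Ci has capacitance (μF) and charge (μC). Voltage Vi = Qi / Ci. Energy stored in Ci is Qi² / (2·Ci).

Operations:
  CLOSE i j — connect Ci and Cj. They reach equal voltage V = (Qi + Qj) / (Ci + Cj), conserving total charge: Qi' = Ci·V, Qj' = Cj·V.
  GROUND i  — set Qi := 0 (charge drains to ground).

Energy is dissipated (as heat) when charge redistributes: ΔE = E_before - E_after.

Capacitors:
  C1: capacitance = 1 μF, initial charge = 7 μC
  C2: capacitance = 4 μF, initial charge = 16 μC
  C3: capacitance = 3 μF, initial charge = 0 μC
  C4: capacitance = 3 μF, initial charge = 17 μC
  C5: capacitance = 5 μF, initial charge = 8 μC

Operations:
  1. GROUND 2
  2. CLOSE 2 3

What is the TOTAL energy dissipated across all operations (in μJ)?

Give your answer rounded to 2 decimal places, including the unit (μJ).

Answer: 32.00 μJ

Derivation:
Initial: C1(1μF, Q=7μC, V=7.00V), C2(4μF, Q=16μC, V=4.00V), C3(3μF, Q=0μC, V=0.00V), C4(3μF, Q=17μC, V=5.67V), C5(5μF, Q=8μC, V=1.60V)
Op 1: GROUND 2: Q2=0; energy lost=32.000
Op 2: CLOSE 2-3: Q_total=0.00, C_total=7.00, V=0.00; Q2=0.00, Q3=0.00; dissipated=0.000
Total dissipated: 32.000 μJ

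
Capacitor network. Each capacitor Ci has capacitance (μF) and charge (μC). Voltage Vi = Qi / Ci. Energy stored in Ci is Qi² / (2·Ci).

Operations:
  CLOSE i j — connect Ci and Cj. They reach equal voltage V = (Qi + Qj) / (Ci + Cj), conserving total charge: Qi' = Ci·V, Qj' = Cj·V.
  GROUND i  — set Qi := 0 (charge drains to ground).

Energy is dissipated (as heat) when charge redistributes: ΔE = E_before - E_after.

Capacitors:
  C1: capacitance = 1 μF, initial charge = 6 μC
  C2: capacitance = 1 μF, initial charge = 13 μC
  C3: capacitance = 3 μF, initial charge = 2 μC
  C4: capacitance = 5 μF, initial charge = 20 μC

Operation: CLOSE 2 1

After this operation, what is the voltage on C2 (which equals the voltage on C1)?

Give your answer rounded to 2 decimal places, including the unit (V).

Initial: C1(1μF, Q=6μC, V=6.00V), C2(1μF, Q=13μC, V=13.00V), C3(3μF, Q=2μC, V=0.67V), C4(5μF, Q=20μC, V=4.00V)
Op 1: CLOSE 2-1: Q_total=19.00, C_total=2.00, V=9.50; Q2=9.50, Q1=9.50; dissipated=12.250

Answer: 9.50 V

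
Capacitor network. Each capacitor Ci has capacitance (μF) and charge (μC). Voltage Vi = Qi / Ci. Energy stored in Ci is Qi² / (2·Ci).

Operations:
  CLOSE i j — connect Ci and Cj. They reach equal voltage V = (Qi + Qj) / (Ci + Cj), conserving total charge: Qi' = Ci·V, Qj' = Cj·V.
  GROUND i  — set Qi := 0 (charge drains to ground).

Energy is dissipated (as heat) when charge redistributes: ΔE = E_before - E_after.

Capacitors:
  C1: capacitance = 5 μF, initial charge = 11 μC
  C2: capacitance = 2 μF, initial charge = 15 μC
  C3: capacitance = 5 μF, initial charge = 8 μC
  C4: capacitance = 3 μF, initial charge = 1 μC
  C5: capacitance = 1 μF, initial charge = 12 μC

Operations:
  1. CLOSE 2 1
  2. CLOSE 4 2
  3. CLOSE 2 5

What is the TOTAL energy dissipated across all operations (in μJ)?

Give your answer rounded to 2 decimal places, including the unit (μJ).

Answer: 62.38 μJ

Derivation:
Initial: C1(5μF, Q=11μC, V=2.20V), C2(2μF, Q=15μC, V=7.50V), C3(5μF, Q=8μC, V=1.60V), C4(3μF, Q=1μC, V=0.33V), C5(1μF, Q=12μC, V=12.00V)
Op 1: CLOSE 2-1: Q_total=26.00, C_total=7.00, V=3.71; Q2=7.43, Q1=18.57; dissipated=20.064
Op 2: CLOSE 4-2: Q_total=8.43, C_total=5.00, V=1.69; Q4=5.06, Q2=3.37; dissipated=6.859
Op 3: CLOSE 2-5: Q_total=15.37, C_total=3.00, V=5.12; Q2=10.25, Q5=5.12; dissipated=35.461
Total dissipated: 62.384 μJ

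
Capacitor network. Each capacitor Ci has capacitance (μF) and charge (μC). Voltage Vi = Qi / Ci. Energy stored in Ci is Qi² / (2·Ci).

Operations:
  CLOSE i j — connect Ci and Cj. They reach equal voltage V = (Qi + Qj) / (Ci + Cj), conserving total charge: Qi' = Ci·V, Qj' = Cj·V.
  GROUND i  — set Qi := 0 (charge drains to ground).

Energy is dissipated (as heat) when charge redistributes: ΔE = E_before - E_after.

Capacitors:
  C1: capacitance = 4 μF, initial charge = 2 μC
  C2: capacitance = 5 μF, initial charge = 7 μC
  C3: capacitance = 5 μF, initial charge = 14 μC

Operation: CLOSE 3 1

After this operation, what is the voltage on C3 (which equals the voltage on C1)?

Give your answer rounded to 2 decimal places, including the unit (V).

Initial: C1(4μF, Q=2μC, V=0.50V), C2(5μF, Q=7μC, V=1.40V), C3(5μF, Q=14μC, V=2.80V)
Op 1: CLOSE 3-1: Q_total=16.00, C_total=9.00, V=1.78; Q3=8.89, Q1=7.11; dissipated=5.878

Answer: 1.78 V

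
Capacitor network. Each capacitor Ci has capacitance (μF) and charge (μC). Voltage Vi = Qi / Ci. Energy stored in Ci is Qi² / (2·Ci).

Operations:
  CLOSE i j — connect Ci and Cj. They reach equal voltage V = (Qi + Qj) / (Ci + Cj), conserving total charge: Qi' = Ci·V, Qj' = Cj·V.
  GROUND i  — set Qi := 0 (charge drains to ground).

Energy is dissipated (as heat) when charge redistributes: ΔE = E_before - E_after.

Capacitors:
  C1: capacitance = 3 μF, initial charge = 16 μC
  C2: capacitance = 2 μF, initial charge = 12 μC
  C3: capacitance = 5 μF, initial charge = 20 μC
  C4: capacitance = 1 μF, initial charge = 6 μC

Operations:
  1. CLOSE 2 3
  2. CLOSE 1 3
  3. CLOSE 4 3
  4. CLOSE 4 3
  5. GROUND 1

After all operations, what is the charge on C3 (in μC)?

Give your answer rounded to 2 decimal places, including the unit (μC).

Initial: C1(3μF, Q=16μC, V=5.33V), C2(2μF, Q=12μC, V=6.00V), C3(5μF, Q=20μC, V=4.00V), C4(1μF, Q=6μC, V=6.00V)
Op 1: CLOSE 2-3: Q_total=32.00, C_total=7.00, V=4.57; Q2=9.14, Q3=22.86; dissipated=2.857
Op 2: CLOSE 1-3: Q_total=38.86, C_total=8.00, V=4.86; Q1=14.57, Q3=24.29; dissipated=0.544
Op 3: CLOSE 4-3: Q_total=30.29, C_total=6.00, V=5.05; Q4=5.05, Q3=25.24; dissipated=0.544
Op 4: CLOSE 4-3: Q_total=30.29, C_total=6.00, V=5.05; Q4=5.05, Q3=25.24; dissipated=0.000
Op 5: GROUND 1: Q1=0; energy lost=35.388
Final charges: Q1=0.00, Q2=9.14, Q3=25.24, Q4=5.05

Answer: 25.24 μC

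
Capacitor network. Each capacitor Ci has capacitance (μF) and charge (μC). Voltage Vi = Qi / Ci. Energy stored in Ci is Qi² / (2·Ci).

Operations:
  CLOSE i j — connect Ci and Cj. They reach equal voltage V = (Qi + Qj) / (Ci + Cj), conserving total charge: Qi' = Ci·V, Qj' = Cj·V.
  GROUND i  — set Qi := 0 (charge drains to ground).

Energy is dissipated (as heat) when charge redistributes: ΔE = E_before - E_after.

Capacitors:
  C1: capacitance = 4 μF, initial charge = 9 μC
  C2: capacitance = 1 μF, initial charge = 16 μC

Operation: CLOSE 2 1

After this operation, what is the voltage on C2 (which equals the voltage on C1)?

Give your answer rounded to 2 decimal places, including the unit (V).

Answer: 5.00 V

Derivation:
Initial: C1(4μF, Q=9μC, V=2.25V), C2(1μF, Q=16μC, V=16.00V)
Op 1: CLOSE 2-1: Q_total=25.00, C_total=5.00, V=5.00; Q2=5.00, Q1=20.00; dissipated=75.625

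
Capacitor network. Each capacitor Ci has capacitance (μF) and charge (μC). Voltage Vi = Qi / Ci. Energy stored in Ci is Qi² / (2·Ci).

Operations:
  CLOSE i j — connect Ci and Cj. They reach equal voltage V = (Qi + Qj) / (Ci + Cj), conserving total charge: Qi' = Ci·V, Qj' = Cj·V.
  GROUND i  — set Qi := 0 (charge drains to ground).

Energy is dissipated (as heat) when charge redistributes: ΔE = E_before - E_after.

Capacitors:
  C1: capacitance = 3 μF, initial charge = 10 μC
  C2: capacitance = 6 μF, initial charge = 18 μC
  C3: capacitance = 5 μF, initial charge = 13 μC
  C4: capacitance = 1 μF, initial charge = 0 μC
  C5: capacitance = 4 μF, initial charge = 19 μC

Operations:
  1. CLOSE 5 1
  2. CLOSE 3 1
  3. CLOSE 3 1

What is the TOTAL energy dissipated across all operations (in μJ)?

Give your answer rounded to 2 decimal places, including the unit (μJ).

Initial: C1(3μF, Q=10μC, V=3.33V), C2(6μF, Q=18μC, V=3.00V), C3(5μF, Q=13μC, V=2.60V), C4(1μF, Q=0μC, V=0.00V), C5(4μF, Q=19μC, V=4.75V)
Op 1: CLOSE 5-1: Q_total=29.00, C_total=7.00, V=4.14; Q5=16.57, Q1=12.43; dissipated=1.720
Op 2: CLOSE 3-1: Q_total=25.43, C_total=8.00, V=3.18; Q3=15.89, Q1=9.54; dissipated=2.232
Op 3: CLOSE 3-1: Q_total=25.43, C_total=8.00, V=3.18; Q3=15.89, Q1=9.54; dissipated=0.000
Total dissipated: 3.952 μJ

Answer: 3.95 μJ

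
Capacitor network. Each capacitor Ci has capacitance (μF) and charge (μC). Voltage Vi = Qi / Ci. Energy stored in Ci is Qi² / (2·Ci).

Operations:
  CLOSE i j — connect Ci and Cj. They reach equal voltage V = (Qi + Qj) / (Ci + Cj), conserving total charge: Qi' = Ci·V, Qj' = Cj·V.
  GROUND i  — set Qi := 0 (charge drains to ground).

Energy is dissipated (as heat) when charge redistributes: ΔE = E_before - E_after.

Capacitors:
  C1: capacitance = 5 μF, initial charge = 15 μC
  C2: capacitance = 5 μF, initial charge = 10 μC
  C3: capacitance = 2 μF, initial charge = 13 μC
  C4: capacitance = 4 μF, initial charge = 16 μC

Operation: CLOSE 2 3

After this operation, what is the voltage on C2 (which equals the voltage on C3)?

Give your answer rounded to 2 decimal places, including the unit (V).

Initial: C1(5μF, Q=15μC, V=3.00V), C2(5μF, Q=10μC, V=2.00V), C3(2μF, Q=13μC, V=6.50V), C4(4μF, Q=16μC, V=4.00V)
Op 1: CLOSE 2-3: Q_total=23.00, C_total=7.00, V=3.29; Q2=16.43, Q3=6.57; dissipated=14.464

Answer: 3.29 V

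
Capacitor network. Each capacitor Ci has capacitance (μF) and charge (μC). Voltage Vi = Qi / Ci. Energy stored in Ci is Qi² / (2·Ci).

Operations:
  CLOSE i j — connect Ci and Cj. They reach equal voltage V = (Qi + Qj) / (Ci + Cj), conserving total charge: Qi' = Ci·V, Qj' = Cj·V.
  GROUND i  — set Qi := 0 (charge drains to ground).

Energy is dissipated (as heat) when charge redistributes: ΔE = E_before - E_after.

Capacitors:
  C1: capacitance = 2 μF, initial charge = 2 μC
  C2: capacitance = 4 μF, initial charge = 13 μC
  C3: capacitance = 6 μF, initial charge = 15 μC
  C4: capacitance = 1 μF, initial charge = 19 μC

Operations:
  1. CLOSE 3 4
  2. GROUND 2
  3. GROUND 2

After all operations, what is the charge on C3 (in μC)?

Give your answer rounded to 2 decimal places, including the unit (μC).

Initial: C1(2μF, Q=2μC, V=1.00V), C2(4μF, Q=13μC, V=3.25V), C3(6μF, Q=15μC, V=2.50V), C4(1μF, Q=19μC, V=19.00V)
Op 1: CLOSE 3-4: Q_total=34.00, C_total=7.00, V=4.86; Q3=29.14, Q4=4.86; dissipated=116.679
Op 2: GROUND 2: Q2=0; energy lost=21.125
Op 3: GROUND 2: Q2=0; energy lost=0.000
Final charges: Q1=2.00, Q2=0.00, Q3=29.14, Q4=4.86

Answer: 29.14 μC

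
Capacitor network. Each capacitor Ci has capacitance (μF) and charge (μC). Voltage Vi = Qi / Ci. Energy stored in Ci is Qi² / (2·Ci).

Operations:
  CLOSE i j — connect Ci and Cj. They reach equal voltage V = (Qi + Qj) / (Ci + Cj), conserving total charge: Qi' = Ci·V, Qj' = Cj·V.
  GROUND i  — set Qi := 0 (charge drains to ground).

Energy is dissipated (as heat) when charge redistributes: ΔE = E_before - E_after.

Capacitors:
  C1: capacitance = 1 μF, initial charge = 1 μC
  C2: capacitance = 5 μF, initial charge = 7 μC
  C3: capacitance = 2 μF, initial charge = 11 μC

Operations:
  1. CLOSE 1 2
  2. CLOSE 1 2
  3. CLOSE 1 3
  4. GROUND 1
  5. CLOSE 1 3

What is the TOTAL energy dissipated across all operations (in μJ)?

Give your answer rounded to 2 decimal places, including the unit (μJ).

Initial: C1(1μF, Q=1μC, V=1.00V), C2(5μF, Q=7μC, V=1.40V), C3(2μF, Q=11μC, V=5.50V)
Op 1: CLOSE 1-2: Q_total=8.00, C_total=6.00, V=1.33; Q1=1.33, Q2=6.67; dissipated=0.067
Op 2: CLOSE 1-2: Q_total=8.00, C_total=6.00, V=1.33; Q1=1.33, Q2=6.67; dissipated=0.000
Op 3: CLOSE 1-3: Q_total=12.33, C_total=3.00, V=4.11; Q1=4.11, Q3=8.22; dissipated=5.787
Op 4: GROUND 1: Q1=0; energy lost=8.451
Op 5: CLOSE 1-3: Q_total=8.22, C_total=3.00, V=2.74; Q1=2.74, Q3=5.48; dissipated=5.634
Total dissipated: 19.938 μJ

Answer: 19.94 μJ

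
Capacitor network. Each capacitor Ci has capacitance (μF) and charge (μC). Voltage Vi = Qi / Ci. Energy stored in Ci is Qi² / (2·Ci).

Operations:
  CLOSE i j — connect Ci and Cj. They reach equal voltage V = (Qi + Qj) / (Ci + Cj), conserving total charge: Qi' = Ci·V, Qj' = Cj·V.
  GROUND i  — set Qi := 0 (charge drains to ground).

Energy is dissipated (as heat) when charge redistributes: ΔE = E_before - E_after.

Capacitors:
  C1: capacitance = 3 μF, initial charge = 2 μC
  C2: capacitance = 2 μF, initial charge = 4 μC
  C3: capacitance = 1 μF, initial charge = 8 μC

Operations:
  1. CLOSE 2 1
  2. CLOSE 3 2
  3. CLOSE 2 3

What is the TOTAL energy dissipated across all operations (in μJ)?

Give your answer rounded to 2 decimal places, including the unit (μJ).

Initial: C1(3μF, Q=2μC, V=0.67V), C2(2μF, Q=4μC, V=2.00V), C3(1μF, Q=8μC, V=8.00V)
Op 1: CLOSE 2-1: Q_total=6.00, C_total=5.00, V=1.20; Q2=2.40, Q1=3.60; dissipated=1.067
Op 2: CLOSE 3-2: Q_total=10.40, C_total=3.00, V=3.47; Q3=3.47, Q2=6.93; dissipated=15.413
Op 3: CLOSE 2-3: Q_total=10.40, C_total=3.00, V=3.47; Q2=6.93, Q3=3.47; dissipated=0.000
Total dissipated: 16.480 μJ

Answer: 16.48 μJ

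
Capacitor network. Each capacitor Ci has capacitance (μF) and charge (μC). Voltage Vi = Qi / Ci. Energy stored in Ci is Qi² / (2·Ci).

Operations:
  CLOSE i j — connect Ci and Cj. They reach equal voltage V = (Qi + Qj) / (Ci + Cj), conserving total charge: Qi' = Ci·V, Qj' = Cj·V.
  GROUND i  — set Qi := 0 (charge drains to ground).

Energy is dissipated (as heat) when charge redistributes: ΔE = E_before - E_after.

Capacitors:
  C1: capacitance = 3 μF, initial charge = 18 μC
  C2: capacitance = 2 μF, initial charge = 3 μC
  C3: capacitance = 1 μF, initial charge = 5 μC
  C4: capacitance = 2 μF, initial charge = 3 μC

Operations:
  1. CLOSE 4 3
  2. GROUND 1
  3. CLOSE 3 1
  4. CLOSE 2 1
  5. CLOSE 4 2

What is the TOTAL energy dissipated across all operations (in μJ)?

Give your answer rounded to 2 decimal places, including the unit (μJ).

Answer: 62.56 μJ

Derivation:
Initial: C1(3μF, Q=18μC, V=6.00V), C2(2μF, Q=3μC, V=1.50V), C3(1μF, Q=5μC, V=5.00V), C4(2μF, Q=3μC, V=1.50V)
Op 1: CLOSE 4-3: Q_total=8.00, C_total=3.00, V=2.67; Q4=5.33, Q3=2.67; dissipated=4.083
Op 2: GROUND 1: Q1=0; energy lost=54.000
Op 3: CLOSE 3-1: Q_total=2.67, C_total=4.00, V=0.67; Q3=0.67, Q1=2.00; dissipated=2.667
Op 4: CLOSE 2-1: Q_total=5.00, C_total=5.00, V=1.00; Q2=2.00, Q1=3.00; dissipated=0.417
Op 5: CLOSE 4-2: Q_total=7.33, C_total=4.00, V=1.83; Q4=3.67, Q2=3.67; dissipated=1.389
Total dissipated: 62.556 μJ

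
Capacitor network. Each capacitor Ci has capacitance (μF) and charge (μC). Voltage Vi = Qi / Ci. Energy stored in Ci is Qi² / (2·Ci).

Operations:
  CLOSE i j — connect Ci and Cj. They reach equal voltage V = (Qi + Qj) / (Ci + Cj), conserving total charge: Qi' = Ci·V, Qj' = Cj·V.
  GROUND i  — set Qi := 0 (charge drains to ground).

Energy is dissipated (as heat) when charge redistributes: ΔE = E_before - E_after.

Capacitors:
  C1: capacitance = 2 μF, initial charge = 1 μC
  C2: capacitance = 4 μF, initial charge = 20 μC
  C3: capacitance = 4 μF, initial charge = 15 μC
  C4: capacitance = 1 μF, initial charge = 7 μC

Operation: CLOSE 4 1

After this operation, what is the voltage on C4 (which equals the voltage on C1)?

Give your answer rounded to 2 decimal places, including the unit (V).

Answer: 2.67 V

Derivation:
Initial: C1(2μF, Q=1μC, V=0.50V), C2(4μF, Q=20μC, V=5.00V), C3(4μF, Q=15μC, V=3.75V), C4(1μF, Q=7μC, V=7.00V)
Op 1: CLOSE 4-1: Q_total=8.00, C_total=3.00, V=2.67; Q4=2.67, Q1=5.33; dissipated=14.083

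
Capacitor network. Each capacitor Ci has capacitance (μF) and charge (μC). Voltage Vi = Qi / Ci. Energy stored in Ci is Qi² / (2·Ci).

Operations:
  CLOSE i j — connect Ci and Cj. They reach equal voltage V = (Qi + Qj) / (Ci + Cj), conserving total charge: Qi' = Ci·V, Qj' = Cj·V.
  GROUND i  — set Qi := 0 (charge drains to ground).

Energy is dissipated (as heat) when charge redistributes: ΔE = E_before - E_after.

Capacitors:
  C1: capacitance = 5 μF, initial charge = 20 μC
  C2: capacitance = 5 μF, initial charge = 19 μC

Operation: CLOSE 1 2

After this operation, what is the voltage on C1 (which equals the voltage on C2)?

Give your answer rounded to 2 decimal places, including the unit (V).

Initial: C1(5μF, Q=20μC, V=4.00V), C2(5μF, Q=19μC, V=3.80V)
Op 1: CLOSE 1-2: Q_total=39.00, C_total=10.00, V=3.90; Q1=19.50, Q2=19.50; dissipated=0.050

Answer: 3.90 V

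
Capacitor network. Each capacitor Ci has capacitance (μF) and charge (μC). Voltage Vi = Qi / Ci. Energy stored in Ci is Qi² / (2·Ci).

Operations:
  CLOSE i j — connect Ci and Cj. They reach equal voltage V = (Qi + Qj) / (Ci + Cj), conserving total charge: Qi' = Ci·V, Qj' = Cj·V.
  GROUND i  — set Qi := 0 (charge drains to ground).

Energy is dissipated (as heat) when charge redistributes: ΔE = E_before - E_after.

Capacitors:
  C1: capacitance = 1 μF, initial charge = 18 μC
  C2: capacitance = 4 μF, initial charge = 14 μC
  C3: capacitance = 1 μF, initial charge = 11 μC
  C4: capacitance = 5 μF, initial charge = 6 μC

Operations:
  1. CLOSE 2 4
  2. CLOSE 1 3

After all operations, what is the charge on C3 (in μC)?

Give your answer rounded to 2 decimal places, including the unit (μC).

Answer: 14.50 μC

Derivation:
Initial: C1(1μF, Q=18μC, V=18.00V), C2(4μF, Q=14μC, V=3.50V), C3(1μF, Q=11μC, V=11.00V), C4(5μF, Q=6μC, V=1.20V)
Op 1: CLOSE 2-4: Q_total=20.00, C_total=9.00, V=2.22; Q2=8.89, Q4=11.11; dissipated=5.878
Op 2: CLOSE 1-3: Q_total=29.00, C_total=2.00, V=14.50; Q1=14.50, Q3=14.50; dissipated=12.250
Final charges: Q1=14.50, Q2=8.89, Q3=14.50, Q4=11.11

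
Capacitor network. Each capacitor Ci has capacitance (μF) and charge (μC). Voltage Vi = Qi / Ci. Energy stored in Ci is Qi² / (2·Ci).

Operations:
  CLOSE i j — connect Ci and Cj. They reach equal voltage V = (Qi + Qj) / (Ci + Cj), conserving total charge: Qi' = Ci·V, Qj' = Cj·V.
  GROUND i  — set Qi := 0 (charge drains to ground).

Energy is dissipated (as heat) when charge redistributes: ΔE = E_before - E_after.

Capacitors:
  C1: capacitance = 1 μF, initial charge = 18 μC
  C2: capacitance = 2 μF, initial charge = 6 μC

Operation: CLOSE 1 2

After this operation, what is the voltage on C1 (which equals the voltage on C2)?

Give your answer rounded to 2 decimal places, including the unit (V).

Initial: C1(1μF, Q=18μC, V=18.00V), C2(2μF, Q=6μC, V=3.00V)
Op 1: CLOSE 1-2: Q_total=24.00, C_total=3.00, V=8.00; Q1=8.00, Q2=16.00; dissipated=75.000

Answer: 8.00 V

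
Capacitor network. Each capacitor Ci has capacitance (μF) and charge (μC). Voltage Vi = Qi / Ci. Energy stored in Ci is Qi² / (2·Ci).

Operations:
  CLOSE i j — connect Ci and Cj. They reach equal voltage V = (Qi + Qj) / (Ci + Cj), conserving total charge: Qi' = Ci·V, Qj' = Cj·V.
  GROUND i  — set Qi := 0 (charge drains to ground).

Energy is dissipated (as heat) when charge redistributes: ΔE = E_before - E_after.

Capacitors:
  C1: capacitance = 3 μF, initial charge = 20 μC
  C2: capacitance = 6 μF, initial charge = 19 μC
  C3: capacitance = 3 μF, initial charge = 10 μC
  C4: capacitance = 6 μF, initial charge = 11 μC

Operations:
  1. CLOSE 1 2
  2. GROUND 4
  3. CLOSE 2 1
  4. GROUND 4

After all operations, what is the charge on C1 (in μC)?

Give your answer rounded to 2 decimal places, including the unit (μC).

Answer: 13.00 μC

Derivation:
Initial: C1(3μF, Q=20μC, V=6.67V), C2(6μF, Q=19μC, V=3.17V), C3(3μF, Q=10μC, V=3.33V), C4(6μF, Q=11μC, V=1.83V)
Op 1: CLOSE 1-2: Q_total=39.00, C_total=9.00, V=4.33; Q1=13.00, Q2=26.00; dissipated=12.250
Op 2: GROUND 4: Q4=0; energy lost=10.083
Op 3: CLOSE 2-1: Q_total=39.00, C_total=9.00, V=4.33; Q2=26.00, Q1=13.00; dissipated=0.000
Op 4: GROUND 4: Q4=0; energy lost=0.000
Final charges: Q1=13.00, Q2=26.00, Q3=10.00, Q4=0.00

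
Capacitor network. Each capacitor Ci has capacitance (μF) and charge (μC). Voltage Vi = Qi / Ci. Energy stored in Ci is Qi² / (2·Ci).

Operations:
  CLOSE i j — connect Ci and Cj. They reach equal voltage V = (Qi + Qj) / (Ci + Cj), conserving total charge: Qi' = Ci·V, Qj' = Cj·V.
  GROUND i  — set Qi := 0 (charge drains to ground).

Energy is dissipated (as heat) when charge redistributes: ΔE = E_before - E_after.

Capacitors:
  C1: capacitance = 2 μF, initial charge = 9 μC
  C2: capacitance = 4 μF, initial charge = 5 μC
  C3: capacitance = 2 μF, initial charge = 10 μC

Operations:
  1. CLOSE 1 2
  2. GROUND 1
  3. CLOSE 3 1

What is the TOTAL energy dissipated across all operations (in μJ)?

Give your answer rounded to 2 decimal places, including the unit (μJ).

Answer: 24.99 μJ

Derivation:
Initial: C1(2μF, Q=9μC, V=4.50V), C2(4μF, Q=5μC, V=1.25V), C3(2μF, Q=10μC, V=5.00V)
Op 1: CLOSE 1-2: Q_total=14.00, C_total=6.00, V=2.33; Q1=4.67, Q2=9.33; dissipated=7.042
Op 2: GROUND 1: Q1=0; energy lost=5.444
Op 3: CLOSE 3-1: Q_total=10.00, C_total=4.00, V=2.50; Q3=5.00, Q1=5.00; dissipated=12.500
Total dissipated: 24.986 μJ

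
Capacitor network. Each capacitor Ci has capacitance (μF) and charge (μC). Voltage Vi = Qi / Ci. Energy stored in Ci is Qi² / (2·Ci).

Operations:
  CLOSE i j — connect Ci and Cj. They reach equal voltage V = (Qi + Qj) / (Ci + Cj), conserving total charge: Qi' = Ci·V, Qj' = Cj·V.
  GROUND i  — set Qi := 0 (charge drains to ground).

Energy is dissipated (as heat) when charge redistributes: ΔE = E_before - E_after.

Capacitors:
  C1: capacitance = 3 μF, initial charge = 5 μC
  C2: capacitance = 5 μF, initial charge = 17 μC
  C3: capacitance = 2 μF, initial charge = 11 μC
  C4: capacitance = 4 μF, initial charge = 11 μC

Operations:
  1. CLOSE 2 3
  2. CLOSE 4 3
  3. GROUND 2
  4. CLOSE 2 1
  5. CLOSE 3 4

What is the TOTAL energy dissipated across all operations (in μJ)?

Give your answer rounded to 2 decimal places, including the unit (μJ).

Answer: 46.80 μJ

Derivation:
Initial: C1(3μF, Q=5μC, V=1.67V), C2(5μF, Q=17μC, V=3.40V), C3(2μF, Q=11μC, V=5.50V), C4(4μF, Q=11μC, V=2.75V)
Op 1: CLOSE 2-3: Q_total=28.00, C_total=7.00, V=4.00; Q2=20.00, Q3=8.00; dissipated=3.150
Op 2: CLOSE 4-3: Q_total=19.00, C_total=6.00, V=3.17; Q4=12.67, Q3=6.33; dissipated=1.042
Op 3: GROUND 2: Q2=0; energy lost=40.000
Op 4: CLOSE 2-1: Q_total=5.00, C_total=8.00, V=0.62; Q2=3.12, Q1=1.88; dissipated=2.604
Op 5: CLOSE 3-4: Q_total=19.00, C_total=6.00, V=3.17; Q3=6.33, Q4=12.67; dissipated=0.000
Total dissipated: 46.796 μJ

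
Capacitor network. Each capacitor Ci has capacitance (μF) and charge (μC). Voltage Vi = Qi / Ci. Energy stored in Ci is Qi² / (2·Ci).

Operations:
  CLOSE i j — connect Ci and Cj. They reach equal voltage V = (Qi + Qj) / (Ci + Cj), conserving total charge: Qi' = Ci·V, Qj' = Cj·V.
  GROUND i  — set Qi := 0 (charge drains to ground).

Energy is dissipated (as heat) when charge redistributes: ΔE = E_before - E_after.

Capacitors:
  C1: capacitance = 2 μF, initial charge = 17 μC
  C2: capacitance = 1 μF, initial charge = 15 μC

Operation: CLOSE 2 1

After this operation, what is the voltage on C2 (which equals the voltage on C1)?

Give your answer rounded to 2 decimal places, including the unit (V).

Initial: C1(2μF, Q=17μC, V=8.50V), C2(1μF, Q=15μC, V=15.00V)
Op 1: CLOSE 2-1: Q_total=32.00, C_total=3.00, V=10.67; Q2=10.67, Q1=21.33; dissipated=14.083

Answer: 10.67 V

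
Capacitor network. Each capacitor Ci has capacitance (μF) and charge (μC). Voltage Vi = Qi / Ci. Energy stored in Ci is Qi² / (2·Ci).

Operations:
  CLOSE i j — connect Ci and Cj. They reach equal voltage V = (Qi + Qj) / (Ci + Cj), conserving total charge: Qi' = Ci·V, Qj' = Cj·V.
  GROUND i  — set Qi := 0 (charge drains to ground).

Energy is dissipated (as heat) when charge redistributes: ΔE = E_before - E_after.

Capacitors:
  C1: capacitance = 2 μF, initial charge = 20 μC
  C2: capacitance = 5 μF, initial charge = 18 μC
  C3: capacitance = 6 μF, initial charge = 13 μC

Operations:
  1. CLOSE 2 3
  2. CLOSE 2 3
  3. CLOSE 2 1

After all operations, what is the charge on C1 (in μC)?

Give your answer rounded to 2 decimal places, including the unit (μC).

Answer: 9.74 μC

Derivation:
Initial: C1(2μF, Q=20μC, V=10.00V), C2(5μF, Q=18μC, V=3.60V), C3(6μF, Q=13μC, V=2.17V)
Op 1: CLOSE 2-3: Q_total=31.00, C_total=11.00, V=2.82; Q2=14.09, Q3=16.91; dissipated=2.802
Op 2: CLOSE 2-3: Q_total=31.00, C_total=11.00, V=2.82; Q2=14.09, Q3=16.91; dissipated=0.000
Op 3: CLOSE 2-1: Q_total=34.09, C_total=7.00, V=4.87; Q2=24.35, Q1=9.74; dissipated=36.842
Final charges: Q1=9.74, Q2=24.35, Q3=16.91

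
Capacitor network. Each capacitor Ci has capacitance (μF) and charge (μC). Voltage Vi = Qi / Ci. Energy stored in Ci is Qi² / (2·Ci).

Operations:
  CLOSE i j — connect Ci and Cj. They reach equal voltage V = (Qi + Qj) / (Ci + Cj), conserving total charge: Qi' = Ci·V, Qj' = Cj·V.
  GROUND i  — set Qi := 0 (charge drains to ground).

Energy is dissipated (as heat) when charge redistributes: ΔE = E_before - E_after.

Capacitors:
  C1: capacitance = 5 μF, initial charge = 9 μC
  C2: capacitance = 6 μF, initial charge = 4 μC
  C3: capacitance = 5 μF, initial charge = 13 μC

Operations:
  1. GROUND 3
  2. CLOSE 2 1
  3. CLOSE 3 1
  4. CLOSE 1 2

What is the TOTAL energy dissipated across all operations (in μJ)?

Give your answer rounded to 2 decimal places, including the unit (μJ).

Answer: 20.87 μJ

Derivation:
Initial: C1(5μF, Q=9μC, V=1.80V), C2(6μF, Q=4μC, V=0.67V), C3(5μF, Q=13μC, V=2.60V)
Op 1: GROUND 3: Q3=0; energy lost=16.900
Op 2: CLOSE 2-1: Q_total=13.00, C_total=11.00, V=1.18; Q2=7.09, Q1=5.91; dissipated=1.752
Op 3: CLOSE 3-1: Q_total=5.91, C_total=10.00, V=0.59; Q3=2.95, Q1=2.95; dissipated=1.746
Op 4: CLOSE 1-2: Q_total=10.05, C_total=11.00, V=0.91; Q1=4.57, Q2=5.48; dissipated=0.476
Total dissipated: 20.874 μJ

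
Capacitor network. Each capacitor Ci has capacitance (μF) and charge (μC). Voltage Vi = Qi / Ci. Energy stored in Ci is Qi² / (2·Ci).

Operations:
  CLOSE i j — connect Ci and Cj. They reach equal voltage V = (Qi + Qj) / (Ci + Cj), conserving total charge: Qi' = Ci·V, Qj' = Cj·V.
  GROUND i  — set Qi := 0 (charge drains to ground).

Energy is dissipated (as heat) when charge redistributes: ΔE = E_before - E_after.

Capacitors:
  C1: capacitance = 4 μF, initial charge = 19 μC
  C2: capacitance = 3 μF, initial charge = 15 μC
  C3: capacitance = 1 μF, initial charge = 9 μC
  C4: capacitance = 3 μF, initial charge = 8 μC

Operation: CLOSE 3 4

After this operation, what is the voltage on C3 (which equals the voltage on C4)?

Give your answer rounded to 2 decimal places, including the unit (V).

Answer: 4.25 V

Derivation:
Initial: C1(4μF, Q=19μC, V=4.75V), C2(3μF, Q=15μC, V=5.00V), C3(1μF, Q=9μC, V=9.00V), C4(3μF, Q=8μC, V=2.67V)
Op 1: CLOSE 3-4: Q_total=17.00, C_total=4.00, V=4.25; Q3=4.25, Q4=12.75; dissipated=15.042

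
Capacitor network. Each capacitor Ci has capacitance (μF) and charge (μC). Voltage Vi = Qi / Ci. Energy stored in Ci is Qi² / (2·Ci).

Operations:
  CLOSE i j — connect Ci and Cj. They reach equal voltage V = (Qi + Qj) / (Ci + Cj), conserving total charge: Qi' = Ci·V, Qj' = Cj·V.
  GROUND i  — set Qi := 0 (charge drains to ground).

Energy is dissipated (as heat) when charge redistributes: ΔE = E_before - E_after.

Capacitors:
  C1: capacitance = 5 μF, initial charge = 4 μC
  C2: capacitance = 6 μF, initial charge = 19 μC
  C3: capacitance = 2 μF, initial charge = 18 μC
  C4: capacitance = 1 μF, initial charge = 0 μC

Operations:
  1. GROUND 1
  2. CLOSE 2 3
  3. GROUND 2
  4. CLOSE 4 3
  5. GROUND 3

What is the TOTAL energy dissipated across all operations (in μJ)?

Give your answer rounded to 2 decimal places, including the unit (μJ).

Answer: 107.93 μJ

Derivation:
Initial: C1(5μF, Q=4μC, V=0.80V), C2(6μF, Q=19μC, V=3.17V), C3(2μF, Q=18μC, V=9.00V), C4(1μF, Q=0μC, V=0.00V)
Op 1: GROUND 1: Q1=0; energy lost=1.600
Op 2: CLOSE 2-3: Q_total=37.00, C_total=8.00, V=4.62; Q2=27.75, Q3=9.25; dissipated=25.521
Op 3: GROUND 2: Q2=0; energy lost=64.172
Op 4: CLOSE 4-3: Q_total=9.25, C_total=3.00, V=3.08; Q4=3.08, Q3=6.17; dissipated=7.130
Op 5: GROUND 3: Q3=0; energy lost=9.507
Total dissipated: 107.930 μJ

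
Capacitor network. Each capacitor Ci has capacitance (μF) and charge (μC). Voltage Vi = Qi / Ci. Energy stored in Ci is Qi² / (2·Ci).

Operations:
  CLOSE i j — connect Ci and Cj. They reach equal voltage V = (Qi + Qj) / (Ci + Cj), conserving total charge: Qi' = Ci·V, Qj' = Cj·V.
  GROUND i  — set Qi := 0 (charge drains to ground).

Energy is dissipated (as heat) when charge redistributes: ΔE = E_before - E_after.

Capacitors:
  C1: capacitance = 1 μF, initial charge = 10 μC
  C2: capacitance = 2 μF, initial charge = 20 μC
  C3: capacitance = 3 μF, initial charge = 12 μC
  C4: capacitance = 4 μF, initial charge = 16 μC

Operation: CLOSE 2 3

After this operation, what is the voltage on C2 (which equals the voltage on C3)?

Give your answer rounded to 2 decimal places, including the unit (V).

Initial: C1(1μF, Q=10μC, V=10.00V), C2(2μF, Q=20μC, V=10.00V), C3(3μF, Q=12μC, V=4.00V), C4(4μF, Q=16μC, V=4.00V)
Op 1: CLOSE 2-3: Q_total=32.00, C_total=5.00, V=6.40; Q2=12.80, Q3=19.20; dissipated=21.600

Answer: 6.40 V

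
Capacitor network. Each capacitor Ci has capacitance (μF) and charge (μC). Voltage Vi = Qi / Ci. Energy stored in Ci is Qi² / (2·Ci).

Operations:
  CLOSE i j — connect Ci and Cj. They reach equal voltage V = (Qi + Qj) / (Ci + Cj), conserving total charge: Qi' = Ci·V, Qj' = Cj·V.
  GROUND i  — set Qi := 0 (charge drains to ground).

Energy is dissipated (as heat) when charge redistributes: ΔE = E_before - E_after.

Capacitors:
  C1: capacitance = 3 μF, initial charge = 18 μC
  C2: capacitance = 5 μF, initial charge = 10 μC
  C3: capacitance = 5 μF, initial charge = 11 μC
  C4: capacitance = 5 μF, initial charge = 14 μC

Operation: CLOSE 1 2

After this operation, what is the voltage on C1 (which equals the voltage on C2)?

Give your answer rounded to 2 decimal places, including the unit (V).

Initial: C1(3μF, Q=18μC, V=6.00V), C2(5μF, Q=10μC, V=2.00V), C3(5μF, Q=11μC, V=2.20V), C4(5μF, Q=14μC, V=2.80V)
Op 1: CLOSE 1-2: Q_total=28.00, C_total=8.00, V=3.50; Q1=10.50, Q2=17.50; dissipated=15.000

Answer: 3.50 V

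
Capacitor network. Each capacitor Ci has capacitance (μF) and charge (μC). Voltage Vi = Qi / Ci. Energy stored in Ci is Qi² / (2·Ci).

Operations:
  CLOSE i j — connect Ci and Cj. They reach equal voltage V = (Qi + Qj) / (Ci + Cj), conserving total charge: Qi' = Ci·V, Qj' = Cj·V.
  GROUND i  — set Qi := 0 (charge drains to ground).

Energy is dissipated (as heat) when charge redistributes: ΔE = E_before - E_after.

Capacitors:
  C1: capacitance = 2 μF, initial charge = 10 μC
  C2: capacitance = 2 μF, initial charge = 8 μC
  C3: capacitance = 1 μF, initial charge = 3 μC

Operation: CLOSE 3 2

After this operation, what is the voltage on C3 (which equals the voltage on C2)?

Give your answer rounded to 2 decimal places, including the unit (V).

Initial: C1(2μF, Q=10μC, V=5.00V), C2(2μF, Q=8μC, V=4.00V), C3(1μF, Q=3μC, V=3.00V)
Op 1: CLOSE 3-2: Q_total=11.00, C_total=3.00, V=3.67; Q3=3.67, Q2=7.33; dissipated=0.333

Answer: 3.67 V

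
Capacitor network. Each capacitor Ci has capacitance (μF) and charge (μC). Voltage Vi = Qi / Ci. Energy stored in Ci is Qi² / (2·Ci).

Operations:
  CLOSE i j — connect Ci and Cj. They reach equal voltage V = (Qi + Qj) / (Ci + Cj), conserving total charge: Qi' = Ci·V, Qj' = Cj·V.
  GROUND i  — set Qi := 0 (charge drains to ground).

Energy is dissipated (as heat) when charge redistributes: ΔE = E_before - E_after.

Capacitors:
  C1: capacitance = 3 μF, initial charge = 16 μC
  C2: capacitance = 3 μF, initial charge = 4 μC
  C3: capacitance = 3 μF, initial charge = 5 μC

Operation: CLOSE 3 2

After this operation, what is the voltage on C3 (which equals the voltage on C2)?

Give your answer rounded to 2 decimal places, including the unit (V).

Answer: 1.50 V

Derivation:
Initial: C1(3μF, Q=16μC, V=5.33V), C2(3μF, Q=4μC, V=1.33V), C3(3μF, Q=5μC, V=1.67V)
Op 1: CLOSE 3-2: Q_total=9.00, C_total=6.00, V=1.50; Q3=4.50, Q2=4.50; dissipated=0.083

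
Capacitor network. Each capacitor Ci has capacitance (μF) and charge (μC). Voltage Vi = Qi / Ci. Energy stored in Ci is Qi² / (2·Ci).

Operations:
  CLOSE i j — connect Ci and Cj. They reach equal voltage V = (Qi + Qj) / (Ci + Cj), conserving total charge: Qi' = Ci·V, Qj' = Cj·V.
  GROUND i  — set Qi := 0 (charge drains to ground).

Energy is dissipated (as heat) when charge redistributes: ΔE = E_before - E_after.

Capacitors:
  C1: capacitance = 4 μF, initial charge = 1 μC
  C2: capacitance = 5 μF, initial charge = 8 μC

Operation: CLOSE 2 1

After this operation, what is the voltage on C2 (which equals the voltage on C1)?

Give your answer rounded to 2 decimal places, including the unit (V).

Answer: 1.00 V

Derivation:
Initial: C1(4μF, Q=1μC, V=0.25V), C2(5μF, Q=8μC, V=1.60V)
Op 1: CLOSE 2-1: Q_total=9.00, C_total=9.00, V=1.00; Q2=5.00, Q1=4.00; dissipated=2.025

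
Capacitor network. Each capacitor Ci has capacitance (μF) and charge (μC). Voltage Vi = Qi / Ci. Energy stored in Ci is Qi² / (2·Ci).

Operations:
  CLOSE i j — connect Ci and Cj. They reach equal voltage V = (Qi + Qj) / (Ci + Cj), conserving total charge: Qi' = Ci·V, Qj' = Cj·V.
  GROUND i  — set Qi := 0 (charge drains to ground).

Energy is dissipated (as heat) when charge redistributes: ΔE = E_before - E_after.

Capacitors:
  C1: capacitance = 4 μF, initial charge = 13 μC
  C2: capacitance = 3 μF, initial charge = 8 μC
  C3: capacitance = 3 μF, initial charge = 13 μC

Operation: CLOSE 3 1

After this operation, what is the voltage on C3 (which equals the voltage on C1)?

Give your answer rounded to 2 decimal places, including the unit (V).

Initial: C1(4μF, Q=13μC, V=3.25V), C2(3μF, Q=8μC, V=2.67V), C3(3μF, Q=13μC, V=4.33V)
Op 1: CLOSE 3-1: Q_total=26.00, C_total=7.00, V=3.71; Q3=11.14, Q1=14.86; dissipated=1.006

Answer: 3.71 V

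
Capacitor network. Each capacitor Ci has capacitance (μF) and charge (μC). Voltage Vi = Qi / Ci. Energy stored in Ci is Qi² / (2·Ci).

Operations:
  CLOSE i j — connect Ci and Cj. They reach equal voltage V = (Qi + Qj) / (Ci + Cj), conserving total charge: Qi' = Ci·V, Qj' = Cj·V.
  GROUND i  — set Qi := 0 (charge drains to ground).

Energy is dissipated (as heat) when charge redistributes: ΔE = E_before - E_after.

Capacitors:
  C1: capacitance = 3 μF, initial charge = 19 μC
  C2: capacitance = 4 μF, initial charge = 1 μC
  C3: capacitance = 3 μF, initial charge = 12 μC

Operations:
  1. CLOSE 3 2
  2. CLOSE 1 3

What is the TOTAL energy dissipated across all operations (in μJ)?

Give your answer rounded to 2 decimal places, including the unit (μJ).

Initial: C1(3μF, Q=19μC, V=6.33V), C2(4μF, Q=1μC, V=0.25V), C3(3μF, Q=12μC, V=4.00V)
Op 1: CLOSE 3-2: Q_total=13.00, C_total=7.00, V=1.86; Q3=5.57, Q2=7.43; dissipated=12.054
Op 2: CLOSE 1-3: Q_total=24.57, C_total=6.00, V=4.10; Q1=12.29, Q3=12.29; dissipated=15.027
Total dissipated: 27.081 μJ

Answer: 27.08 μJ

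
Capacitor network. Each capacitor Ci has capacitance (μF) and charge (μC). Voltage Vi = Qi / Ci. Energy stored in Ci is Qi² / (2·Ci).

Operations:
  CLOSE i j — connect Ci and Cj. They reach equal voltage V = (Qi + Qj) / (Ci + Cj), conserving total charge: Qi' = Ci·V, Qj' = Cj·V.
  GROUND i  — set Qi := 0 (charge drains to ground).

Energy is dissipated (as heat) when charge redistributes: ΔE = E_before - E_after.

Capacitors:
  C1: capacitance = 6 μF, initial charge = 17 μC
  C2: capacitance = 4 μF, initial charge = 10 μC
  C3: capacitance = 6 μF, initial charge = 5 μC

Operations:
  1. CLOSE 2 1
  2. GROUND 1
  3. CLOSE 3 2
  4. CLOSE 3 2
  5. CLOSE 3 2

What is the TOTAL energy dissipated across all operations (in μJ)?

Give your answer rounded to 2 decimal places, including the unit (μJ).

Initial: C1(6μF, Q=17μC, V=2.83V), C2(4μF, Q=10μC, V=2.50V), C3(6μF, Q=5μC, V=0.83V)
Op 1: CLOSE 2-1: Q_total=27.00, C_total=10.00, V=2.70; Q2=10.80, Q1=16.20; dissipated=0.133
Op 2: GROUND 1: Q1=0; energy lost=21.870
Op 3: CLOSE 3-2: Q_total=15.80, C_total=10.00, V=1.58; Q3=9.48, Q2=6.32; dissipated=4.181
Op 4: CLOSE 3-2: Q_total=15.80, C_total=10.00, V=1.58; Q3=9.48, Q2=6.32; dissipated=0.000
Op 5: CLOSE 3-2: Q_total=15.80, C_total=10.00, V=1.58; Q3=9.48, Q2=6.32; dissipated=0.000
Total dissipated: 26.185 μJ

Answer: 26.18 μJ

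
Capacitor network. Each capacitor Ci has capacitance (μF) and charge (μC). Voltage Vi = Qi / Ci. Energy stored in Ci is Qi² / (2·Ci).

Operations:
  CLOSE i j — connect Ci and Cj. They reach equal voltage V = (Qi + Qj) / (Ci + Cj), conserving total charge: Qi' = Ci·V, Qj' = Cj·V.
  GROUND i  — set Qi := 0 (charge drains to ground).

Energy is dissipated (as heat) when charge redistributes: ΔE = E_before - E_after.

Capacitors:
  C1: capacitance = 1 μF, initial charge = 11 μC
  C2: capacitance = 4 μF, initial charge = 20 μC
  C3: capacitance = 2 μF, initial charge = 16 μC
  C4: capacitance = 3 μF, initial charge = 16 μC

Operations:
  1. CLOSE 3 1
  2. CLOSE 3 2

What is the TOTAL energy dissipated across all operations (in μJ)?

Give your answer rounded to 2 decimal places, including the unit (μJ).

Answer: 13.67 μJ

Derivation:
Initial: C1(1μF, Q=11μC, V=11.00V), C2(4μF, Q=20μC, V=5.00V), C3(2μF, Q=16μC, V=8.00V), C4(3μF, Q=16μC, V=5.33V)
Op 1: CLOSE 3-1: Q_total=27.00, C_total=3.00, V=9.00; Q3=18.00, Q1=9.00; dissipated=3.000
Op 2: CLOSE 3-2: Q_total=38.00, C_total=6.00, V=6.33; Q3=12.67, Q2=25.33; dissipated=10.667
Total dissipated: 13.667 μJ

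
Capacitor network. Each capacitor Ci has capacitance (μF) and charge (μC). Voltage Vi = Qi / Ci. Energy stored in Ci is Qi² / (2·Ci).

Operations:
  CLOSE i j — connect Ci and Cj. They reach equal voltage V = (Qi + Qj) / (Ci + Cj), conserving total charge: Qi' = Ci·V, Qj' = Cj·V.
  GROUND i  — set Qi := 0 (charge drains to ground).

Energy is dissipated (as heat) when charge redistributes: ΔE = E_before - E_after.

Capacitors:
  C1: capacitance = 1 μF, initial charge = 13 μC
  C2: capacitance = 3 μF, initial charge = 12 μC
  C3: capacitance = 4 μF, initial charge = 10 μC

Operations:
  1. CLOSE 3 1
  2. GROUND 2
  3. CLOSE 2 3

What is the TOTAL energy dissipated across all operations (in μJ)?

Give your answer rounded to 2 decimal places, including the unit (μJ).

Initial: C1(1μF, Q=13μC, V=13.00V), C2(3μF, Q=12μC, V=4.00V), C3(4μF, Q=10μC, V=2.50V)
Op 1: CLOSE 3-1: Q_total=23.00, C_total=5.00, V=4.60; Q3=18.40, Q1=4.60; dissipated=44.100
Op 2: GROUND 2: Q2=0; energy lost=24.000
Op 3: CLOSE 2-3: Q_total=18.40, C_total=7.00, V=2.63; Q2=7.89, Q3=10.51; dissipated=18.137
Total dissipated: 86.237 μJ

Answer: 86.24 μJ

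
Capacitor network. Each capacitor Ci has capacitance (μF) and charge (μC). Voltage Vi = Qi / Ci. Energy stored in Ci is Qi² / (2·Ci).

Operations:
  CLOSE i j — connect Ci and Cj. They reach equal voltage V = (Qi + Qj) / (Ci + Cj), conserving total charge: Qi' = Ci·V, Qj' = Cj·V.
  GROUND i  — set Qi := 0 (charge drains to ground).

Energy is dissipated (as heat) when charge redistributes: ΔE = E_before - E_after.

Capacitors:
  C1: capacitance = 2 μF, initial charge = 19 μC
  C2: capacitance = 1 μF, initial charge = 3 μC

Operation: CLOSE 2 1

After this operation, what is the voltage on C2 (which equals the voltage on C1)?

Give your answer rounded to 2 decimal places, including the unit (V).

Answer: 7.33 V

Derivation:
Initial: C1(2μF, Q=19μC, V=9.50V), C2(1μF, Q=3μC, V=3.00V)
Op 1: CLOSE 2-1: Q_total=22.00, C_total=3.00, V=7.33; Q2=7.33, Q1=14.67; dissipated=14.083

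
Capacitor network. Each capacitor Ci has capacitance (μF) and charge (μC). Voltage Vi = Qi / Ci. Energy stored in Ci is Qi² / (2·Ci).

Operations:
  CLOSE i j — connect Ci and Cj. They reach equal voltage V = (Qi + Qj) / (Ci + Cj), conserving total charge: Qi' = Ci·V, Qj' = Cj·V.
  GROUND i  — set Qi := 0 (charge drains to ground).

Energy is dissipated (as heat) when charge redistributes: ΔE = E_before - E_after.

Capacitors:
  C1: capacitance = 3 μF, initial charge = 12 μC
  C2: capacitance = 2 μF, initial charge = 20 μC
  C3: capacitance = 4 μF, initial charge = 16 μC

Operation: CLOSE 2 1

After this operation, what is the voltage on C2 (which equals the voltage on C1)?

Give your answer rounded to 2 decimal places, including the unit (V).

Answer: 6.40 V

Derivation:
Initial: C1(3μF, Q=12μC, V=4.00V), C2(2μF, Q=20μC, V=10.00V), C3(4μF, Q=16μC, V=4.00V)
Op 1: CLOSE 2-1: Q_total=32.00, C_total=5.00, V=6.40; Q2=12.80, Q1=19.20; dissipated=21.600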